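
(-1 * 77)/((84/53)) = -583/12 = -48.58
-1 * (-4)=4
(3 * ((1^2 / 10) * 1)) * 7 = 21 / 10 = 2.10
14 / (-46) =-0.30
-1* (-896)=896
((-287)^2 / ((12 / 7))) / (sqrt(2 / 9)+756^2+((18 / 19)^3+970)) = 23294606886106751013 / 277559109789096772004- 27125855204623*sqrt(2) / 555118219578193544008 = 0.08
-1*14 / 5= -14 / 5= -2.80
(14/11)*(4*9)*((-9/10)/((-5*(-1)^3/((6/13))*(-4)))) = 3402/3575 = 0.95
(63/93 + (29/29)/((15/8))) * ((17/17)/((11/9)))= 1689/1705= 0.99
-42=-42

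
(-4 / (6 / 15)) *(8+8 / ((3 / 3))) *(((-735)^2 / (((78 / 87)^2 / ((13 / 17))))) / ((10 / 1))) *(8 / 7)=-2076933600 / 221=-9397889.59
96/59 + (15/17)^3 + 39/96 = 25233007/9275744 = 2.72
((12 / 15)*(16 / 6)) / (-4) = -8 / 15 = -0.53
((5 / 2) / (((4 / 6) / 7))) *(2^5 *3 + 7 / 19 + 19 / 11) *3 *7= 22603455 / 418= 54075.25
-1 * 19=-19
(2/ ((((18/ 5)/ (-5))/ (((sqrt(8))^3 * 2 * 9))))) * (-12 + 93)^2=-5248800 * sqrt(2)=-7422924.15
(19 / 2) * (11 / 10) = 209 / 20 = 10.45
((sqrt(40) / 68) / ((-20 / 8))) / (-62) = sqrt(10) / 5270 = 0.00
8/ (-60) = -2/ 15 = -0.13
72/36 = 2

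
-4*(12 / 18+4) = -56 / 3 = -18.67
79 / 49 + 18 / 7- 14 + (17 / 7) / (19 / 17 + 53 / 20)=-9.17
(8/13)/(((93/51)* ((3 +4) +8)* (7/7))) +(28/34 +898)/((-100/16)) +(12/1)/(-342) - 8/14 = -144.40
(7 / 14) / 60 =1 / 120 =0.01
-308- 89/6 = -1937/6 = -322.83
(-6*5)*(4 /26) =-60 /13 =-4.62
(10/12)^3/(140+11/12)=0.00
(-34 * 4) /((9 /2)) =-272 /9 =-30.22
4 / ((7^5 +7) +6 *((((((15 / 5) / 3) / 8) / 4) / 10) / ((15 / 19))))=3200 / 13451219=0.00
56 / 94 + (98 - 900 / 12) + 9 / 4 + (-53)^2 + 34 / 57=30384599 / 10716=2835.44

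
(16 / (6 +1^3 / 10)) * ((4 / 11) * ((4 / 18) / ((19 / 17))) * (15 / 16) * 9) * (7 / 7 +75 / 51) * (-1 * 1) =-50400 / 12749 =-3.95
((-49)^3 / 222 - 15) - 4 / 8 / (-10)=-1209679 / 2220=-544.90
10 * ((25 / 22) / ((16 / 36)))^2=253125 / 3872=65.37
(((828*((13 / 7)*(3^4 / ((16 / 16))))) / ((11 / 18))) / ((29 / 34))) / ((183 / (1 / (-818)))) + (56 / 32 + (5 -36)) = -6873929361 / 222844468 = -30.85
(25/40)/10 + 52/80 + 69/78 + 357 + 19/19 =373981/1040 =359.60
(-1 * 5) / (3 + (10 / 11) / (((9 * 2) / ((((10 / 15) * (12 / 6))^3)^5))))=-7102708965 / 9630334499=-0.74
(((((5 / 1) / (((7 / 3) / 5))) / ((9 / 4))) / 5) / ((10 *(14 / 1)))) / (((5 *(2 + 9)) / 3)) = 1 / 2695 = 0.00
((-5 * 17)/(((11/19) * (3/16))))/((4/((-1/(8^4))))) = 1615/33792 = 0.05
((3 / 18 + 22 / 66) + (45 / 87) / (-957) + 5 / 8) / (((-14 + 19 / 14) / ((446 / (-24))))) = 129904859 / 78596496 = 1.65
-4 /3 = -1.33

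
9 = 9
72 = 72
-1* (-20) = 20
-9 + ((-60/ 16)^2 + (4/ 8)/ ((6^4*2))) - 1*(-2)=36613/ 5184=7.06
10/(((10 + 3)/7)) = 70/13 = 5.38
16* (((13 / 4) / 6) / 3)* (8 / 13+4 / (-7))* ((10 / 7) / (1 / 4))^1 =320 / 441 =0.73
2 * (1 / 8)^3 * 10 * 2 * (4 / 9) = 5 / 144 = 0.03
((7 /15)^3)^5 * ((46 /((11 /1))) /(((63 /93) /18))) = 1934292203765348 /1605610931396484375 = 0.00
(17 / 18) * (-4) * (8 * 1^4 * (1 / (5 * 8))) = -0.76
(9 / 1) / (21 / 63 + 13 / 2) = 54 / 41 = 1.32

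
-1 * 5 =-5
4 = 4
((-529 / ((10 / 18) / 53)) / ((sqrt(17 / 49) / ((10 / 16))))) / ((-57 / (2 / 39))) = 196259 * sqrt(17) / 16796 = 48.18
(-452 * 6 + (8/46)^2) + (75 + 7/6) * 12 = -951126/529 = -1797.97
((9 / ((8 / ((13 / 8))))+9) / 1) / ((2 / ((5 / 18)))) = 385 / 256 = 1.50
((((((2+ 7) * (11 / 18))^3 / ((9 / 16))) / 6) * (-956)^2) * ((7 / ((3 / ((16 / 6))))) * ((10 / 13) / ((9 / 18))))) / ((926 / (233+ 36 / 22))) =159836950972160 / 1462617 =109281480.37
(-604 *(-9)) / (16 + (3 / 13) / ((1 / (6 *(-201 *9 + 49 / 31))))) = -42129 / 19271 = -2.19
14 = 14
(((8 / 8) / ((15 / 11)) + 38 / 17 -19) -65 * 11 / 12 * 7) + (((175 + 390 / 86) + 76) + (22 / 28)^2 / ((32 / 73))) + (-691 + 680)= -4290749401 / 22924160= -187.17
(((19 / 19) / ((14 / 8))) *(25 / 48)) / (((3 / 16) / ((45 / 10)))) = 50 / 7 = 7.14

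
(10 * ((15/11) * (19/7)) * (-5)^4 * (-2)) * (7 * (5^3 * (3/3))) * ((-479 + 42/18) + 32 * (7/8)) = 199796875000/11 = 18163352272.73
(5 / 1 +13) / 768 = 3 / 128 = 0.02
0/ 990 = 0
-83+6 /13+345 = 3412 /13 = 262.46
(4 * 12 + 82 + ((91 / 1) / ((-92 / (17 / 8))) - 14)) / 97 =83829 / 71392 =1.17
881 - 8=873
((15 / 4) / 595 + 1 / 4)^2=3721 / 56644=0.07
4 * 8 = 32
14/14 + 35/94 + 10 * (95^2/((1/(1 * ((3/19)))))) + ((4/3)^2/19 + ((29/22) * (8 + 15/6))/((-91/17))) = 65504439295/4597164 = 14248.88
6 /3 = 2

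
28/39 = 0.72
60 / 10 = 6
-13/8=-1.62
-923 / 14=-65.93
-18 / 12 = -3 / 2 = -1.50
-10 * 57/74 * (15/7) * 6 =-25650/259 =-99.03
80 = 80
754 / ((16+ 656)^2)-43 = -9708679 / 225792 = -43.00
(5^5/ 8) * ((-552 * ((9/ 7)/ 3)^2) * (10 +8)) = -34931250/ 49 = -712882.65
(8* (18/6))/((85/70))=336/17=19.76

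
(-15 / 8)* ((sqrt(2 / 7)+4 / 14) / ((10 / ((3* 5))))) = -45* sqrt(14) / 112 - 45 / 56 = -2.31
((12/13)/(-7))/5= -12/455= -0.03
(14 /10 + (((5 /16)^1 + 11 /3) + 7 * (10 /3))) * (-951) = -2184447 /80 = -27305.59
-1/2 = -0.50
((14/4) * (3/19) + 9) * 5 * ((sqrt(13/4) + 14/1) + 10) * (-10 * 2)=-435600/19 - 9075 * sqrt(13)/19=-24648.44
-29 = -29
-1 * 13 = -13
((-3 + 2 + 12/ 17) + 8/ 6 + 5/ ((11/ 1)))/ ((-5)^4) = 838/ 350625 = 0.00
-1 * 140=-140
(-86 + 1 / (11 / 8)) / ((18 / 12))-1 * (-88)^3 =22486700 / 33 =681415.15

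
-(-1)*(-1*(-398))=398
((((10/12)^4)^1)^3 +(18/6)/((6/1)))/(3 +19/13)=17322913309/126253375488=0.14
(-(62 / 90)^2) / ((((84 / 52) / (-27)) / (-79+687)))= 7595744 / 1575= 4822.69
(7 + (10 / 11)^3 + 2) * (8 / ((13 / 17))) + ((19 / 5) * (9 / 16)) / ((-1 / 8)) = 14692627 / 173030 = 84.91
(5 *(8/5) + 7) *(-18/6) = -45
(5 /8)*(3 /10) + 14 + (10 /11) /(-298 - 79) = 941209 /66352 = 14.19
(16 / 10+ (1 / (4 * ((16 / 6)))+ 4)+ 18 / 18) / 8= 0.84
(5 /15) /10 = 1 /30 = 0.03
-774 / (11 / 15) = -1055.45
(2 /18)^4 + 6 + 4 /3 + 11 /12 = 216517 /26244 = 8.25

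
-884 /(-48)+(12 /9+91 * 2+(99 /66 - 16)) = 749 /4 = 187.25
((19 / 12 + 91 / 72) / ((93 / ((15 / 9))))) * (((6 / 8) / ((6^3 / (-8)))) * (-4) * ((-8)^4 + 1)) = 23.23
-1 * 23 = -23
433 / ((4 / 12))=1299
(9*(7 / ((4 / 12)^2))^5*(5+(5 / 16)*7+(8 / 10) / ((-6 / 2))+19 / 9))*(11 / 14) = 10141709032917 / 160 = 63385681455.73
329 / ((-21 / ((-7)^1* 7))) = 2303 / 3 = 767.67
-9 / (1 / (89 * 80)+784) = -0.01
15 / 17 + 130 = 2225 / 17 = 130.88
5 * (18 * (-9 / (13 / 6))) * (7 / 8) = -8505 / 26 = -327.12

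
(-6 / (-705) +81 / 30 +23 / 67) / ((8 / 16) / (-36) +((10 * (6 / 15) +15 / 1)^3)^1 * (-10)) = -3459636 / 77756383345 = -0.00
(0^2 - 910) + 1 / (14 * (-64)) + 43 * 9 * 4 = 571647 / 896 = 638.00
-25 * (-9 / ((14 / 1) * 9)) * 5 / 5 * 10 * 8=142.86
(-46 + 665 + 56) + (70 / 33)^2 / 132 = 24258700 / 35937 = 675.03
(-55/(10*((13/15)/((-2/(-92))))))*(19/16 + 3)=-11055/19136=-0.58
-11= -11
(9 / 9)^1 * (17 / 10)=17 / 10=1.70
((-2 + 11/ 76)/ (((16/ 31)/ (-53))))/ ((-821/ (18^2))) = -18764703/ 249584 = -75.18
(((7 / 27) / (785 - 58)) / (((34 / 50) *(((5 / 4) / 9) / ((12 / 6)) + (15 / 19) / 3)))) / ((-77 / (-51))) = 760 / 727727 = 0.00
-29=-29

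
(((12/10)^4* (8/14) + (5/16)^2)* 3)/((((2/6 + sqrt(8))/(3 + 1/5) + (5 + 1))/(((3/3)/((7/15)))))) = 11363985369/8236802000-116354799* sqrt(2)/823680200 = 1.18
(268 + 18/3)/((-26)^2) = 137/338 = 0.41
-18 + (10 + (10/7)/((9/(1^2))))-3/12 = -2039/252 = -8.09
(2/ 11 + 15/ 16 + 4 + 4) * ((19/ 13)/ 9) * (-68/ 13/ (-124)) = 172805/ 2766192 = 0.06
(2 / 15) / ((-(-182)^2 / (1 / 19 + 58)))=-1103 / 4720170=-0.00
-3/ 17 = -0.18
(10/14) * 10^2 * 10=5000/7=714.29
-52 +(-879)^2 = 772589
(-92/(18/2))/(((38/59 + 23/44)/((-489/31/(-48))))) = -2433101/845091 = -2.88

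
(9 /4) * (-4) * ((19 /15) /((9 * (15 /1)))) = -0.08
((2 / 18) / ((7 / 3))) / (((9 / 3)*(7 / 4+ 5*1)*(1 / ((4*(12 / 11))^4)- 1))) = -262144 / 111169275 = -0.00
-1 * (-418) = 418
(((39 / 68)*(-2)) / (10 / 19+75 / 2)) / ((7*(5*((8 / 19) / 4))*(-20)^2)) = -14079 / 687820000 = -0.00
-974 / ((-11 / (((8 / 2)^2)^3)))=362682.18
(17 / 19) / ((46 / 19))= 17 / 46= 0.37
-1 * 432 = -432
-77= -77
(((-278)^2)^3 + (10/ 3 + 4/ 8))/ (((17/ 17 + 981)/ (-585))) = -540075700057500165/ 1964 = -274987627320519.43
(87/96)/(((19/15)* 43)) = 435/26144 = 0.02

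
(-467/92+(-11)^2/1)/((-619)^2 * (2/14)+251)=24885/11804152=0.00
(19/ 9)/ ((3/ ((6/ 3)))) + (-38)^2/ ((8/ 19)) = 185269/ 54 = 3430.91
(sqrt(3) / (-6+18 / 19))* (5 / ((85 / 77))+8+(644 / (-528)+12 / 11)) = -528713* sqrt(3) / 215424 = -4.25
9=9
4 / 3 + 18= 58 / 3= 19.33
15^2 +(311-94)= 442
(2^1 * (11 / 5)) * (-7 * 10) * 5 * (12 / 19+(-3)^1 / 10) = -9702 / 19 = -510.63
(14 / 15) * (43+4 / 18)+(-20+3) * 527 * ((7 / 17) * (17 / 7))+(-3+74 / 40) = -4816697 / 540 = -8919.81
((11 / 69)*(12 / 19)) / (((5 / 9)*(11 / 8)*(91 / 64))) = 18432 / 198835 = 0.09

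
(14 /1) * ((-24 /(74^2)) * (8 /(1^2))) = -672 /1369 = -0.49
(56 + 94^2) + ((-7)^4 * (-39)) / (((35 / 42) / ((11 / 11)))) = -517374 / 5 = -103474.80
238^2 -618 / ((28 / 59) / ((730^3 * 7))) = -3546084406856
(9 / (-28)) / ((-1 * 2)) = 9 / 56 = 0.16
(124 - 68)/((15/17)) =952/15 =63.47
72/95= 0.76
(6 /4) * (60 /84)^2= 75 /98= 0.77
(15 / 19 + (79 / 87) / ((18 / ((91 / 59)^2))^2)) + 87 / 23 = 684812628770867 / 149263543106316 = 4.59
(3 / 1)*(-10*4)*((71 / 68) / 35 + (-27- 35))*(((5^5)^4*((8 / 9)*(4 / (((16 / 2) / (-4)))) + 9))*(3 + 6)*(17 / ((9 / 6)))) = 522438321794782366071.43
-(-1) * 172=172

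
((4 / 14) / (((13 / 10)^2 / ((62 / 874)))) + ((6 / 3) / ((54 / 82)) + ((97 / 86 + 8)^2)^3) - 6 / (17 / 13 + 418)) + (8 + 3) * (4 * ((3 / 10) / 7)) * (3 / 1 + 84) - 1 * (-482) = 1291612036617770992886868163 / 2230579717351733442240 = 579047.69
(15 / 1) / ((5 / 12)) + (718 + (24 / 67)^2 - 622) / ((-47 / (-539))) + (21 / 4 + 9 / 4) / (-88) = 1138.32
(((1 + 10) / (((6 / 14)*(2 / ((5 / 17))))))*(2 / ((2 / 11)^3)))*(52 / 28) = 951665 / 408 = 2332.51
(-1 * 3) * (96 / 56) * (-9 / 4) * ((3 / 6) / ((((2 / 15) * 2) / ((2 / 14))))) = 1215 / 392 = 3.10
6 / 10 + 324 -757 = -2162 / 5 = -432.40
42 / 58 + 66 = 1935 / 29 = 66.72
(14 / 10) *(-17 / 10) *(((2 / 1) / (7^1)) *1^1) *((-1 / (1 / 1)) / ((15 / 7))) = 119 / 375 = 0.32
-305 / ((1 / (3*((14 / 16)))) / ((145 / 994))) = -132675 / 1136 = -116.79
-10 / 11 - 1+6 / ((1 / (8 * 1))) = 507 / 11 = 46.09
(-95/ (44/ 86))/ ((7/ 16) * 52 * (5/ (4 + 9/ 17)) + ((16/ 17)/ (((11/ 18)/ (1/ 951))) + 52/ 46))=-1012646990/ 143135283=-7.07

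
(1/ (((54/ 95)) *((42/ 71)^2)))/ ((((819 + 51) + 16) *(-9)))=-478895/ 759571344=-0.00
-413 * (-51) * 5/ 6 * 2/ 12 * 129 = 1509515/ 4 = 377378.75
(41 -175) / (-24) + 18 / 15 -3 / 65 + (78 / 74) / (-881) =34253363 / 5085132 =6.74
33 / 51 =11 / 17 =0.65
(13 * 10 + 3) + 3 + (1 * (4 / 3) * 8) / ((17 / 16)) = 7448 / 51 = 146.04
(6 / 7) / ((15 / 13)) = 26 / 35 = 0.74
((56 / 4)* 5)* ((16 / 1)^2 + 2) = 18060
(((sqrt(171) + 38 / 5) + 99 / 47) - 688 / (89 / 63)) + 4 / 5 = -9966099 / 20915 + 3*sqrt(19) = -463.43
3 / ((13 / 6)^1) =1.38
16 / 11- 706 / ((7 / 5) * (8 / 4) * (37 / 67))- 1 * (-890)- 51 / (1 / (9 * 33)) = -41914854 / 2849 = -14712.13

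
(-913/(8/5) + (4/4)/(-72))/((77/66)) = -20543/42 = -489.12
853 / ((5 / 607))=517771 / 5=103554.20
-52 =-52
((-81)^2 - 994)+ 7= 5574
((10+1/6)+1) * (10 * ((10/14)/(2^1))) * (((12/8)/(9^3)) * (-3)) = -0.25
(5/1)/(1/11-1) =-11/2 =-5.50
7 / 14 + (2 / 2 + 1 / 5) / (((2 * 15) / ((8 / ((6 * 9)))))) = 683 / 1350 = 0.51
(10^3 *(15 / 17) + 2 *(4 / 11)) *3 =495408 / 187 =2649.24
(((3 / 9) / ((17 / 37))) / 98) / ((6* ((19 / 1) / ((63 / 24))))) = 37 / 217056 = 0.00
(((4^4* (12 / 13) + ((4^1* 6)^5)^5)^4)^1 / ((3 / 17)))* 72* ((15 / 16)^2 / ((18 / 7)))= 4181439631898043877331032009702083796437513980505770731876315493791095277682215585813949247061037010784795252613041528584371340988499350467379200 / 28561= 146403824512378553878751900000000000000000000000000000000000000000000000000000000000000000000000000000000000000000000000000000000000000000000.00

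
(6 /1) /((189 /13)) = 26 /63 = 0.41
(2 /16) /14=1 /112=0.01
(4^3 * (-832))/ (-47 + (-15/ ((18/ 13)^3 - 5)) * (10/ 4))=548773888/ 319607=1717.03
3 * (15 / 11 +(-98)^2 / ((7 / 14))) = 633909 / 11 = 57628.09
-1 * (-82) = 82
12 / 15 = 4 / 5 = 0.80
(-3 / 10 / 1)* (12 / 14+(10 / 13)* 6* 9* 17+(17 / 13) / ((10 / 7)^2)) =-19318893 / 91000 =-212.30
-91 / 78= -1.17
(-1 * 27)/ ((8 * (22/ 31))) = -837/ 176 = -4.76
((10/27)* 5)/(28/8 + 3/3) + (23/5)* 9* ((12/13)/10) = 334306/78975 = 4.23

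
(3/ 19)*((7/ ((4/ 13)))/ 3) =91/ 76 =1.20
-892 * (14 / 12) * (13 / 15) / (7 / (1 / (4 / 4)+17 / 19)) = -23192 / 95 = -244.13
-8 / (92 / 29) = -58 / 23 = -2.52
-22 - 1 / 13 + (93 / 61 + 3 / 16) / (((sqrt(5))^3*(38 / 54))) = -287 / 13 + 45117*sqrt(5) / 463600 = -21.86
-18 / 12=-3 / 2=-1.50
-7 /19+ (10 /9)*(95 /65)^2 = 57943 /28899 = 2.01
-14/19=-0.74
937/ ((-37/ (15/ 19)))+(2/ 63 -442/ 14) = -2282326/ 44289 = -51.53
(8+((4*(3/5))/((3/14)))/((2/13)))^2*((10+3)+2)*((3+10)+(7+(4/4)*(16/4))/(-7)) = 7834368/7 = 1119195.43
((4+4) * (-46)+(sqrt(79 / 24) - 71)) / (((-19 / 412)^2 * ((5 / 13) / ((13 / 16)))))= -787092319 / 1805+1792921 * sqrt(474) / 21660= -434260.07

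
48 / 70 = 24 / 35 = 0.69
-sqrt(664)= -2 * sqrt(166)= -25.77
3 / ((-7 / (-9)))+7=76 / 7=10.86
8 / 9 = 0.89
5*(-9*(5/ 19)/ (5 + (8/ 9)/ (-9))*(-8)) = 145800/ 7543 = 19.33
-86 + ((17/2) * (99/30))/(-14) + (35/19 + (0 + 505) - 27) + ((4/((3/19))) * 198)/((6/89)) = 397913861/5320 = 74795.84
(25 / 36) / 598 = 25 / 21528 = 0.00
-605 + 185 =-420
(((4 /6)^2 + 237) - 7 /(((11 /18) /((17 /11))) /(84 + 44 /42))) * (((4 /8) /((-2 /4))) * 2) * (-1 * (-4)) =11047768 /1089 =10144.87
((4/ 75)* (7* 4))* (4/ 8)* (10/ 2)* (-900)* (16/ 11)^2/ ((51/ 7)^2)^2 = -688414720/ 272863107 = -2.52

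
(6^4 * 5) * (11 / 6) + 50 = 11930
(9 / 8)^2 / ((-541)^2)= 81 / 18731584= 0.00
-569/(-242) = 569/242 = 2.35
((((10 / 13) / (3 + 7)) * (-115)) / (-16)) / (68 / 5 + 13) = 575 / 27664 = 0.02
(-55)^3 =-166375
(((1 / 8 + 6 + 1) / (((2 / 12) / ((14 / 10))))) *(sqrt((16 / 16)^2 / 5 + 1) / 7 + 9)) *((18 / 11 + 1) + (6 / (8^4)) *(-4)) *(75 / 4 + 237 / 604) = 2929076613 *sqrt(30) / 34017280 + 184531826619 / 6803456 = 27594.87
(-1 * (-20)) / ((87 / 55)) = 1100 / 87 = 12.64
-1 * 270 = -270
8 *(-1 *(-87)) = 696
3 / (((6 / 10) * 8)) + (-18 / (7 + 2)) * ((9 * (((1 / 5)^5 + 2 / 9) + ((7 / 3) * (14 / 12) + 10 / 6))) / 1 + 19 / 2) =-2534519 / 25000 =-101.38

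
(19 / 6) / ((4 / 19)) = 361 / 24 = 15.04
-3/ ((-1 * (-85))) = -3/ 85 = -0.04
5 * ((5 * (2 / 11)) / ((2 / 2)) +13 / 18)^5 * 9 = 17578532489215 / 33812979552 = 519.88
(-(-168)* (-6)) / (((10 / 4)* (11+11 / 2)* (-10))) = 672 / 275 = 2.44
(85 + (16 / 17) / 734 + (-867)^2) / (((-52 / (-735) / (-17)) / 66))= -56881831472235 / 4771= -11922412800.72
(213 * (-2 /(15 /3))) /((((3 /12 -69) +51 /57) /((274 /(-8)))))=-43.00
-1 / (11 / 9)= -9 / 11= -0.82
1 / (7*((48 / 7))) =1 / 48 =0.02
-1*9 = -9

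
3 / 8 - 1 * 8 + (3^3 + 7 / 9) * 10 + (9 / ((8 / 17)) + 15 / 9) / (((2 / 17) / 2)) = 11225 / 18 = 623.61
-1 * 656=-656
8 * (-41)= -328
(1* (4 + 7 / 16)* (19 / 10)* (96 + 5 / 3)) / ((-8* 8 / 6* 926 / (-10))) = 395257 / 474112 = 0.83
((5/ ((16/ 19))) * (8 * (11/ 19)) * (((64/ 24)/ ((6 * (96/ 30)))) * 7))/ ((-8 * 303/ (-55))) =105875/ 174528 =0.61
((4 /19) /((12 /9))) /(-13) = -3 /247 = -0.01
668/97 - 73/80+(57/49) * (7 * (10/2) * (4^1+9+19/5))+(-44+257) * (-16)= -21091881/7760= -2718.03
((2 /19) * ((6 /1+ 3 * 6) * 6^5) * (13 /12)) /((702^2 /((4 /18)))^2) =32 /7394647221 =0.00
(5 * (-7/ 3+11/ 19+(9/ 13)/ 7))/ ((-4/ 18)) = 128805/ 3458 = 37.25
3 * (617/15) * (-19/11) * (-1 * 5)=1065.73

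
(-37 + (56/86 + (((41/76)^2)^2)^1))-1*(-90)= 77088047755/1434573568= 53.74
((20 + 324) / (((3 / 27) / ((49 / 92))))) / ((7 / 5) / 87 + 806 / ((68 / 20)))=280462770 / 40322887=6.96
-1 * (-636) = 636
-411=-411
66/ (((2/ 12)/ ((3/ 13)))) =1188/ 13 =91.38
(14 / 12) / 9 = 7 / 54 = 0.13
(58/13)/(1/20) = 1160/13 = 89.23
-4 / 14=-2 / 7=-0.29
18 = 18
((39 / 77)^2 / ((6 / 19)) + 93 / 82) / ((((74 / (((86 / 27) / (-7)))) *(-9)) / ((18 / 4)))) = 753575 / 125920102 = 0.01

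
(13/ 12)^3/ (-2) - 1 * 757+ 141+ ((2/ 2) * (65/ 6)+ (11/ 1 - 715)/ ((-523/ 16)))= -1056052135/ 1807488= -584.27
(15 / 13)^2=225 / 169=1.33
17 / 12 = 1.42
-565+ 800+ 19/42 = 9889/42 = 235.45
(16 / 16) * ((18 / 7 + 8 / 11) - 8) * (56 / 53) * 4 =-11584 / 583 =-19.87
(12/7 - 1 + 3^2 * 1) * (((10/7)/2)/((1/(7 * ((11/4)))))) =935/7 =133.57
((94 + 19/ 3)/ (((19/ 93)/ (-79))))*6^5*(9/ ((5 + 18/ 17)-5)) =-48722600304/ 19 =-2564347384.42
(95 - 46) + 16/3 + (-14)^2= 751/3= 250.33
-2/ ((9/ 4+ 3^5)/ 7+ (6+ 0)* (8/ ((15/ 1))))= -280/ 5353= -0.05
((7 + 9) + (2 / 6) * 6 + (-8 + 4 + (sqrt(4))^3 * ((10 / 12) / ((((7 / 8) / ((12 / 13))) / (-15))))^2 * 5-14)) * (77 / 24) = 26400000 / 1183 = 22316.15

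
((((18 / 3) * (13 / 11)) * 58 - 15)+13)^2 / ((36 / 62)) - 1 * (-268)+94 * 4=314855378 / 1089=289123.40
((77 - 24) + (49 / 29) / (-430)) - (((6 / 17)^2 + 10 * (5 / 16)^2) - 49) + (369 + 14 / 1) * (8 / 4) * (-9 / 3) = -506751560079 / 230645120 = -2197.11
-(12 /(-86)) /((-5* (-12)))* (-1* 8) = -4 /215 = -0.02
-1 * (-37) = 37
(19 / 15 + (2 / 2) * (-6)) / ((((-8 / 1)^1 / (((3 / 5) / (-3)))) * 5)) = -71 / 3000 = -0.02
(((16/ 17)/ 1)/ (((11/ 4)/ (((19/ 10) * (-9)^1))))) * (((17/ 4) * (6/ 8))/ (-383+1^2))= 513/ 10505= 0.05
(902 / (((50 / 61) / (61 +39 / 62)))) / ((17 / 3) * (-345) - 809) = -105119531 / 4284200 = -24.54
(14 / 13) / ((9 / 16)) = 224 / 117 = 1.91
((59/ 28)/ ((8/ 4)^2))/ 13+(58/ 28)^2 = 44145/ 10192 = 4.33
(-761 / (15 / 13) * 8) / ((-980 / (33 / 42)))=108823 / 25725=4.23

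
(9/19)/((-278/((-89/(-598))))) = -801/3158636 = -0.00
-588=-588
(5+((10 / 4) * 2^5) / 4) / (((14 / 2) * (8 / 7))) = 25 / 8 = 3.12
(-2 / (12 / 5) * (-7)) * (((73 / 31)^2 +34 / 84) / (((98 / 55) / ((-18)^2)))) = 594383625 / 94178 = 6311.28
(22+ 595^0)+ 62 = 85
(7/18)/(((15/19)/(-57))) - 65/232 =-296057/10440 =-28.36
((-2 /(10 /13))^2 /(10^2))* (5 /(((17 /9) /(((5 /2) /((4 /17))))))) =1521 /800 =1.90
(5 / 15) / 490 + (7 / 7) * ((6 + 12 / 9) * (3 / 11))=2941 / 1470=2.00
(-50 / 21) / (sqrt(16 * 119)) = -25 * sqrt(119) / 4998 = -0.05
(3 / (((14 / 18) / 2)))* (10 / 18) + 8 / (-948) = 7096 / 1659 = 4.28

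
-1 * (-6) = 6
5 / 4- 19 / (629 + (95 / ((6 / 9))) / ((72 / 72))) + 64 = 402571 / 6172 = 65.23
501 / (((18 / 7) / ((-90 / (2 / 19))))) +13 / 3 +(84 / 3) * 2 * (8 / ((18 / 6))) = -998573 / 6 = -166428.83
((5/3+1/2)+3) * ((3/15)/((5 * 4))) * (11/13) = 341/7800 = 0.04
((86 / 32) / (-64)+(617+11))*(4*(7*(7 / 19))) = 31508421 / 4864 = 6477.88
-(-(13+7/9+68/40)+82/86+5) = 36859/3870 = 9.52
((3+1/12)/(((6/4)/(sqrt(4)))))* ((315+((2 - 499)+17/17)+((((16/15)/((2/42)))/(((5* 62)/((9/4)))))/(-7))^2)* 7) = -28156615459/5405625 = -5208.76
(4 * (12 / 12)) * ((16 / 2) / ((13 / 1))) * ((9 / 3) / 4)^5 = 243 / 416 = 0.58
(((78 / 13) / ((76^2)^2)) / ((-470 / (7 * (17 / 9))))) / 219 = -119 / 5150953163520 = -0.00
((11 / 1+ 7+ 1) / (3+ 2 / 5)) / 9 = 95 / 153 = 0.62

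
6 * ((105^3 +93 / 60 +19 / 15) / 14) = 69457669 / 140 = 496126.21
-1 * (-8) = 8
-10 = -10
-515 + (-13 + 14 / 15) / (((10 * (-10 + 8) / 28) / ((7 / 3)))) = -107006 / 225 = -475.58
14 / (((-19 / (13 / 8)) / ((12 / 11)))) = -273 / 209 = -1.31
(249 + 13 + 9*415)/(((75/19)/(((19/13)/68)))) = 1442917/66300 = 21.76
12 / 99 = 4 / 33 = 0.12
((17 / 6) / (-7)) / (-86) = 0.00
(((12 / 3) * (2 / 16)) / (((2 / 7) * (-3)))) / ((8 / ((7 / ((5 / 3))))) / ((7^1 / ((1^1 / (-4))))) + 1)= -343 / 548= -0.63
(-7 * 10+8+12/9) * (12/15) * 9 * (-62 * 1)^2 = -8395296/5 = -1679059.20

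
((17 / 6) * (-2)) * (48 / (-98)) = 136 / 49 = 2.78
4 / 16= 1 / 4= 0.25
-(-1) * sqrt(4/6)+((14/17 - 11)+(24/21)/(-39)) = -47365/4641+sqrt(6)/3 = -9.39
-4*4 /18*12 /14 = -16 /21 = -0.76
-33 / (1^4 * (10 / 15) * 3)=-33 / 2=-16.50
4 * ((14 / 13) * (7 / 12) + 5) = 22.51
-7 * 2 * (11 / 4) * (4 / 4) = -77 / 2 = -38.50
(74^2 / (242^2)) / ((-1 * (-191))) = 1369 / 2796431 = 0.00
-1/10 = -0.10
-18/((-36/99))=99/2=49.50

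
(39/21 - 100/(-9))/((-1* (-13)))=817/819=1.00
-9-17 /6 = -71 /6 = -11.83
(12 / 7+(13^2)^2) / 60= 199939 / 420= 476.05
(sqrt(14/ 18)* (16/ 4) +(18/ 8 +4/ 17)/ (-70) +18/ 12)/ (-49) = -0.10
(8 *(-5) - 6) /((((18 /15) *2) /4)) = -230 /3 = -76.67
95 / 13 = 7.31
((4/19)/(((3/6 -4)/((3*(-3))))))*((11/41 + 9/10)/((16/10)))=4311/10906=0.40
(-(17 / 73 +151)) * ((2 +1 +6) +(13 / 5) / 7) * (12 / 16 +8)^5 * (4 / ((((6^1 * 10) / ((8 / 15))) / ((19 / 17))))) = -10754679250 / 3723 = -2888713.20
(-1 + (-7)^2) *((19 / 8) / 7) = 114 / 7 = 16.29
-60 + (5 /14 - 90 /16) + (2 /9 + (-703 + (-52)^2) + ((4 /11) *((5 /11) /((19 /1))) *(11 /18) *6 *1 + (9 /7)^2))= 1428722231 /737352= 1937.64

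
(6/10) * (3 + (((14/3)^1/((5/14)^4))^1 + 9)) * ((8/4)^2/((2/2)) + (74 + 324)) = 225250248/3125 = 72080.08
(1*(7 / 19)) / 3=7 / 57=0.12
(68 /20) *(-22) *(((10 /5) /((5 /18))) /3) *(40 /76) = -8976 /95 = -94.48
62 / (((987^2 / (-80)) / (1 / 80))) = -0.00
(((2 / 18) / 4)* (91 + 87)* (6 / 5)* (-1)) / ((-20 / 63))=1869 / 100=18.69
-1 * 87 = -87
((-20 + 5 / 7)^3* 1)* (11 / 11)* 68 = -167305500 / 343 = -487771.14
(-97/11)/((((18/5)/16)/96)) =-124160/33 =-3762.42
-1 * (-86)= 86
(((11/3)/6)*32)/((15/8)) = 1408/135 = 10.43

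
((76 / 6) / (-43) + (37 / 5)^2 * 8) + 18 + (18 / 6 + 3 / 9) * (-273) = -1464842 / 3225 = -454.21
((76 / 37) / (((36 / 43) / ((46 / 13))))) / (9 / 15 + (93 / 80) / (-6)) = 21.37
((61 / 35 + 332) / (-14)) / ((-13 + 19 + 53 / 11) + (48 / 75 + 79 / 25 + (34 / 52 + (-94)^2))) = -1670383 / 620208631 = -0.00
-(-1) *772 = 772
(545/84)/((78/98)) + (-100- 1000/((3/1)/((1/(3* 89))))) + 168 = 1039957/13884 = 74.90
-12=-12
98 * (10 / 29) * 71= 69580 / 29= 2399.31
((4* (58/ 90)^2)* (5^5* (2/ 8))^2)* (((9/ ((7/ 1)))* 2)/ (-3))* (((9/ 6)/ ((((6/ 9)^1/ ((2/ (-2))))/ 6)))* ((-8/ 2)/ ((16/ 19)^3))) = -2253288671875/ 28672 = -78588472.09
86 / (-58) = -43 / 29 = -1.48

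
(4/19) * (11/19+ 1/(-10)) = 0.10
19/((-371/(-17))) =323/371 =0.87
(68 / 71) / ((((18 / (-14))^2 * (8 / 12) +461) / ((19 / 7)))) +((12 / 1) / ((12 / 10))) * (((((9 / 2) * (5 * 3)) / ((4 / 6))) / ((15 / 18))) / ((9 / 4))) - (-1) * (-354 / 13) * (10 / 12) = 10811583997 / 20899489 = 517.31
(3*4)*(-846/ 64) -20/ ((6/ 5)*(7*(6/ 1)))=-80147/ 504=-159.02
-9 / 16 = -0.56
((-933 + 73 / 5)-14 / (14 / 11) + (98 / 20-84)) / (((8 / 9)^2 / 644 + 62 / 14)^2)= -343026512577 / 6674514722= -51.39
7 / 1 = 7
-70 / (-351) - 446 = -156476 / 351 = -445.80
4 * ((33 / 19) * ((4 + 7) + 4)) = 104.21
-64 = -64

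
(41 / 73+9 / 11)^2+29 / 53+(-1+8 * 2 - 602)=-19976887146 / 34174877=-584.55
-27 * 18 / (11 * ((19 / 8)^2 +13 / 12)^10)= -33086326895807437643710464 / 141466988273349665206543917251411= -0.00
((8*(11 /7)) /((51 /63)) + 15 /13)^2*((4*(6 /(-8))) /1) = -40781907 /48841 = -834.99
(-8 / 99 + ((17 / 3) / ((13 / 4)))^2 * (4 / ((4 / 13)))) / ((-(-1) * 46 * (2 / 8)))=11280 / 3289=3.43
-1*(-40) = 40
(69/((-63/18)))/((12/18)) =-207/7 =-29.57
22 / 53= 0.42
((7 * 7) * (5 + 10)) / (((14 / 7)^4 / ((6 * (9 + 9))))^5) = 10546446645 / 1024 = 10299264.30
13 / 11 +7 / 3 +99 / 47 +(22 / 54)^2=2181274 / 376893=5.79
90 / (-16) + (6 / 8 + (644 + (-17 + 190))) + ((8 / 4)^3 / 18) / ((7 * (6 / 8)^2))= 3684311 / 4536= 812.24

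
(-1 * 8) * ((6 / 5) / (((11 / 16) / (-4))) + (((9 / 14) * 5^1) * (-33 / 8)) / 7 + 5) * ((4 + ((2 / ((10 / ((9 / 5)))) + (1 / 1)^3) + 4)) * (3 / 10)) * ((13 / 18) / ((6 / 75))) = 84735417 / 107800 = 786.04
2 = 2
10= 10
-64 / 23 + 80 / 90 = -392 / 207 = -1.89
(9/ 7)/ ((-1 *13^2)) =-9/ 1183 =-0.01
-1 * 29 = -29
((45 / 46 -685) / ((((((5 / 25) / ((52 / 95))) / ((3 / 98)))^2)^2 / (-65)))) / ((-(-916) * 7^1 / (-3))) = -4055577745050 / 3956963482114307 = -0.00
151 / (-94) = -151 / 94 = -1.61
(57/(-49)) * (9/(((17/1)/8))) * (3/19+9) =-37584/833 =-45.12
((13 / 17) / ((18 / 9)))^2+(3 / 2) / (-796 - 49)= 141071 / 976820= 0.14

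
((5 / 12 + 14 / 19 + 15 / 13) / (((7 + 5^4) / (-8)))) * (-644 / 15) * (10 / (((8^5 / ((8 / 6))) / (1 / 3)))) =1101079 / 6473945088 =0.00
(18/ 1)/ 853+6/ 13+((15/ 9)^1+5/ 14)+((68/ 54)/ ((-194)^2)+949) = 18763308019891/ 19719579789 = 951.51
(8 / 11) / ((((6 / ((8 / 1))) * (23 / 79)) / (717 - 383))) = 844352 / 759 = 1112.45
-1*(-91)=91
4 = 4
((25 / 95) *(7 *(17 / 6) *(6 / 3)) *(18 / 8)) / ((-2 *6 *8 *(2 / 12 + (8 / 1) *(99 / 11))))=-0.00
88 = 88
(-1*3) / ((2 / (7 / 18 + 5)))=-97 / 12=-8.08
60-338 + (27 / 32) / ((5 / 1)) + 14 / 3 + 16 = -123439 / 480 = -257.16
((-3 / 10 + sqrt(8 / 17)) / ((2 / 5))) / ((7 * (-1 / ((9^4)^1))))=19683 / 28 - 32805 * sqrt(34) / 119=-904.47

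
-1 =-1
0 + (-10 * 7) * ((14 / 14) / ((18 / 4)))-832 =-7628 / 9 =-847.56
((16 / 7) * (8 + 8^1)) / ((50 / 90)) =2304 / 35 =65.83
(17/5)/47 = 17/235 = 0.07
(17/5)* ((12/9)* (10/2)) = 68/3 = 22.67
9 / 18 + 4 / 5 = 13 / 10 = 1.30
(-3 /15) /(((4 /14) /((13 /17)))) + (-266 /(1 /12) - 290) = -592031 /170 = -3482.54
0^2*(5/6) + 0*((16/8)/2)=0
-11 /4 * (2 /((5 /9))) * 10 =-99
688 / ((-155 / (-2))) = 8.88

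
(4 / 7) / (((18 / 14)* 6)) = 2 / 27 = 0.07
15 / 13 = 1.15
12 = 12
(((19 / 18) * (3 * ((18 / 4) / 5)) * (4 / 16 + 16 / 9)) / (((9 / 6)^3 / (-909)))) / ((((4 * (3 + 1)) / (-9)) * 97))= 140087 / 15520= 9.03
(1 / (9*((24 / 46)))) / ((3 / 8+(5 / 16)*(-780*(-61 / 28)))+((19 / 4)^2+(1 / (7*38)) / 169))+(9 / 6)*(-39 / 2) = -157334526973 / 5379028884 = -29.25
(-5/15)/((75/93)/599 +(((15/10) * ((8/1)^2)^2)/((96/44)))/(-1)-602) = 18569/190406451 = 0.00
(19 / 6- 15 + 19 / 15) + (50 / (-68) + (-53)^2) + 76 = 732793 / 255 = 2873.70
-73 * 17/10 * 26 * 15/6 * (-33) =532389/2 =266194.50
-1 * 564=-564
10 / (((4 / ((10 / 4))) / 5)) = 125 / 4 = 31.25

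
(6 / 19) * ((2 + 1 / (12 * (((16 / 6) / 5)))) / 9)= 23 / 304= 0.08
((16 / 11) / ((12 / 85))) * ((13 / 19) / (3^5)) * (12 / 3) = 17680 / 152361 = 0.12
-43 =-43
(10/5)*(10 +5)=30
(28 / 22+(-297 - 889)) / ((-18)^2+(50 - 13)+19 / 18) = -3.27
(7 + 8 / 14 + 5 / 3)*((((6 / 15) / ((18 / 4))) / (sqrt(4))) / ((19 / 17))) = 6596 / 17955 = 0.37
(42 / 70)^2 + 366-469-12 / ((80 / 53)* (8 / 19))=-97217 / 800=-121.52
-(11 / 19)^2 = -121 / 361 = -0.34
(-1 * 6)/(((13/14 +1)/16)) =-448/9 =-49.78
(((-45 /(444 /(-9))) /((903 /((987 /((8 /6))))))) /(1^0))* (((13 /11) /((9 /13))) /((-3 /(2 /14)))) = -119145 /1960112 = -0.06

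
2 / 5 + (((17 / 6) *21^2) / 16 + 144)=35599 / 160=222.49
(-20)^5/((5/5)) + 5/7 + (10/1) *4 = -22399715/7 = -3199959.29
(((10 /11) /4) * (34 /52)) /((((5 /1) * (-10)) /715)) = -17 /8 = -2.12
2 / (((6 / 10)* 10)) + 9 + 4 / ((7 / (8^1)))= 292 / 21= 13.90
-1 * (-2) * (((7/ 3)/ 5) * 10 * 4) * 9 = 336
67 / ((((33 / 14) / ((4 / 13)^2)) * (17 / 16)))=240128 / 94809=2.53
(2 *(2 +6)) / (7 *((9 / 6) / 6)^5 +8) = 16384 / 8199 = 2.00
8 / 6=4 / 3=1.33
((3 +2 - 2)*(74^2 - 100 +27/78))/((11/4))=838710/143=5865.10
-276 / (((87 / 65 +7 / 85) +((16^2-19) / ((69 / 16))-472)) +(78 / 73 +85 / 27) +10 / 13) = 2765131668 / 4114002887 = 0.67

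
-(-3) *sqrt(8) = 6 *sqrt(2) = 8.49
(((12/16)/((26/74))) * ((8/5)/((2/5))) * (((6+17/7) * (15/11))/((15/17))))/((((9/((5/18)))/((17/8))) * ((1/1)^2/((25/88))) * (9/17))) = 1340634875/342486144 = 3.91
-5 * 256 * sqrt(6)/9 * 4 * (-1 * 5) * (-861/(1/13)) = -95513600 * sqrt(6)/3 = -77986527.83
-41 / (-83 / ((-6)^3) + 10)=-8856 / 2243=-3.95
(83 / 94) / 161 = 83 / 15134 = 0.01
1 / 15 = 0.07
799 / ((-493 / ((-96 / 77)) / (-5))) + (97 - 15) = 160546 / 2233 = 71.90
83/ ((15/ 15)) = 83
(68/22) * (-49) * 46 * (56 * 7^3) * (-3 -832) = 1229140280480/11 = 111740025498.18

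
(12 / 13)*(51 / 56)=153 / 182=0.84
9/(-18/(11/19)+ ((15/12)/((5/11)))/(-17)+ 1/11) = -612/2119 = -0.29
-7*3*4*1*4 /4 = -84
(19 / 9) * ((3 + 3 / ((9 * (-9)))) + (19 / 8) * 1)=11.27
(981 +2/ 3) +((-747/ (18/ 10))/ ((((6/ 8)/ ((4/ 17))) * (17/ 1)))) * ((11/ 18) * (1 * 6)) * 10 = 1822915/ 2601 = 700.85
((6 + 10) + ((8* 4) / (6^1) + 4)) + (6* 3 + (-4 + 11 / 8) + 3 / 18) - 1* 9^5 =-59008.12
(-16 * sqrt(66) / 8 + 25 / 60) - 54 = -643 / 12 - 2 * sqrt(66) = -69.83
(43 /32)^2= 1849 /1024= 1.81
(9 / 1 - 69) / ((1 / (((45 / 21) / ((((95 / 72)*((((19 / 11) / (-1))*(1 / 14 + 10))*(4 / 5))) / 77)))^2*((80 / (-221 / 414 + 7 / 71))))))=298139193918720000 / 334803380507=890490.39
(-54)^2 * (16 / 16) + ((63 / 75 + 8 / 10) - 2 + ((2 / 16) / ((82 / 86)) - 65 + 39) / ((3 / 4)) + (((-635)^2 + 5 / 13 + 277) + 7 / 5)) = 32490475373 / 79950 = 406384.93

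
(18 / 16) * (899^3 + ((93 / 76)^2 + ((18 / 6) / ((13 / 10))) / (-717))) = 117351872400555459 / 143568256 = 817394288.06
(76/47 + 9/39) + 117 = 72616/611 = 118.85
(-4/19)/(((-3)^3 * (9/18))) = 8/513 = 0.02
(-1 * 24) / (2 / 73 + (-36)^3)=876 / 1702943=0.00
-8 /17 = -0.47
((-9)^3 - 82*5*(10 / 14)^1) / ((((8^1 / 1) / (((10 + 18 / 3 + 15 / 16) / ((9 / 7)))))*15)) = -1938463 / 17280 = -112.18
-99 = -99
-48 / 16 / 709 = -3 / 709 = -0.00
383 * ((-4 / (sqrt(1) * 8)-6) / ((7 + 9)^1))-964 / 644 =-809331 / 5152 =-157.09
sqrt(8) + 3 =2 * sqrt(2) + 3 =5.83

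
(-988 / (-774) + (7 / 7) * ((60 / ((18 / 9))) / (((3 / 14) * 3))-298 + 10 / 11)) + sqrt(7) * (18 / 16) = -1060622 / 4257 + 9 * sqrt(7) / 8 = -246.17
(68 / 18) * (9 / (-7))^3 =-2754 / 343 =-8.03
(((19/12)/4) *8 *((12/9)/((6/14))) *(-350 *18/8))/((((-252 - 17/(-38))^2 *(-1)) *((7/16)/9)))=230462400/91374481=2.52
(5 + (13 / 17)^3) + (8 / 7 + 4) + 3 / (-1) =261029 / 34391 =7.59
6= 6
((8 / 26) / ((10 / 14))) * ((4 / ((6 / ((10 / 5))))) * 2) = 224 / 195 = 1.15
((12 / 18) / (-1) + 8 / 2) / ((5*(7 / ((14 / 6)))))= 2 / 9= 0.22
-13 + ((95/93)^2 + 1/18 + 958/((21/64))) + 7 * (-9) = 38272837/13454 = 2844.72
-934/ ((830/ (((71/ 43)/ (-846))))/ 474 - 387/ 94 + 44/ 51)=25114835964/ 24212304269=1.04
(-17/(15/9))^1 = -51/5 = -10.20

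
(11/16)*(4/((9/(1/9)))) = 11/324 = 0.03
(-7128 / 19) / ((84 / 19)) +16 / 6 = -1726 / 21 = -82.19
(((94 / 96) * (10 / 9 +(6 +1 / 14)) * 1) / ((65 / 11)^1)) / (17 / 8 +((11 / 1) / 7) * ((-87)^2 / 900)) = 2339425 / 30153708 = 0.08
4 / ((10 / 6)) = 12 / 5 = 2.40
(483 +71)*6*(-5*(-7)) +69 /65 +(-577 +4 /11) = 82771564 /715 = 115764.43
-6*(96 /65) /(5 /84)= -48384 /325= -148.87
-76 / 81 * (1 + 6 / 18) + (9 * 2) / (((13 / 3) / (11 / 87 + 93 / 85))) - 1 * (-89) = 722775259 / 7786935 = 92.82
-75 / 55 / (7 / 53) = -795 / 77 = -10.32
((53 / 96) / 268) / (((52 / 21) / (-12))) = -0.01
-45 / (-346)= 45 / 346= 0.13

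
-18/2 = -9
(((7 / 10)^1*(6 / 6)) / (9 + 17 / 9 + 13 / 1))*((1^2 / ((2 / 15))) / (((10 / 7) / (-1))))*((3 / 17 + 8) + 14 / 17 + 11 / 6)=-5733 / 3440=-1.67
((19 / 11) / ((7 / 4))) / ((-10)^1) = -38 / 385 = -0.10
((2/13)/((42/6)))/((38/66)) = 66/1729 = 0.04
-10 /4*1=-2.50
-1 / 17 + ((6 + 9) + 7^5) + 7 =286092 / 17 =16828.94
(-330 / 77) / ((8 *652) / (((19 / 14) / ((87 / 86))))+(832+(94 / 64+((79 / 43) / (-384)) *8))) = -2352960 / 2592210901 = -0.00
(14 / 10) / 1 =7 / 5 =1.40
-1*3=-3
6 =6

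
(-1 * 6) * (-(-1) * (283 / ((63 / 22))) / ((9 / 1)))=-12452 / 189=-65.88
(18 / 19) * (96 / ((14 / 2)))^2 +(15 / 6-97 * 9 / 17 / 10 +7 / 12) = 167257177 / 949620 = 176.13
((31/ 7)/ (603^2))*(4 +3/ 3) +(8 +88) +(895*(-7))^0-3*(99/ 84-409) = 13443716177/ 10181052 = 1320.46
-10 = -10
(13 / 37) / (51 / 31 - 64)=-403 / 71521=-0.01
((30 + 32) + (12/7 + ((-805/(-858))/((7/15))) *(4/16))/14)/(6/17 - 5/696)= 10306702863/57331274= 179.77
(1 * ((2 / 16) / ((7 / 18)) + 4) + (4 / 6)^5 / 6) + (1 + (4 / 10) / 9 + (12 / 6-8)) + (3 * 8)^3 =1410814961 / 102060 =13823.39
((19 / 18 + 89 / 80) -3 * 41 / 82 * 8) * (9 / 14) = -7079 / 1120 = -6.32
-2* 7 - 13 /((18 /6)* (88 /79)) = -4723 /264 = -17.89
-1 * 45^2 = -2025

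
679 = 679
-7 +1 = -6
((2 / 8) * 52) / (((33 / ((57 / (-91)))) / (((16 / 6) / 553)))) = -152 / 127743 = -0.00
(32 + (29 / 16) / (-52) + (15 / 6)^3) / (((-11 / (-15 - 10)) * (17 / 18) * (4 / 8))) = 8908875 / 38896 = 229.04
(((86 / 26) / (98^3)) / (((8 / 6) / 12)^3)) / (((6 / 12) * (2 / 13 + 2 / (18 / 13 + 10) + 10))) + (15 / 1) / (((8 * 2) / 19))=333196540917 / 18705249808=17.81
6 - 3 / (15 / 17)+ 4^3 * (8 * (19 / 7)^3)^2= 963501172317 / 588245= 1637924.97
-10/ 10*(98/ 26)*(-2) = 98/ 13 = 7.54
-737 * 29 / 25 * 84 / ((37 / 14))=-25134648 / 925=-27172.59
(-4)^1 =-4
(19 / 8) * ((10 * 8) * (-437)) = -83030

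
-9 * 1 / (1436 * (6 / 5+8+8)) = -45 / 123496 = -0.00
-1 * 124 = -124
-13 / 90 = -0.14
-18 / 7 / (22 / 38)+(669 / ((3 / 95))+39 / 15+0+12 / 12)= 8155901 / 385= 21184.16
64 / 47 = 1.36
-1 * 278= -278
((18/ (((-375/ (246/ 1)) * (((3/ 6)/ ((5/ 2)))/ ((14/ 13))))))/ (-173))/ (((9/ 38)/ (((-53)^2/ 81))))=245079632/ 4554225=53.81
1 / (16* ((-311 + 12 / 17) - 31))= -0.00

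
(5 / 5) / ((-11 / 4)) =-0.36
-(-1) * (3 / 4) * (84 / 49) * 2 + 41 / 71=1565 / 497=3.15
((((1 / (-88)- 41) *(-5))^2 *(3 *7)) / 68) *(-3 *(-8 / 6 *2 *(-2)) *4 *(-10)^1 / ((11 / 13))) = 444474064125 / 45254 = 9821763.03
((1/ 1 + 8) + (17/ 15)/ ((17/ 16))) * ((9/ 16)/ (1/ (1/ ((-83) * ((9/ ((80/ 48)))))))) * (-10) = 755/ 5976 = 0.13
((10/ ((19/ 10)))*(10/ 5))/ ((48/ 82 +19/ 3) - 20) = -24600/ 30571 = -0.80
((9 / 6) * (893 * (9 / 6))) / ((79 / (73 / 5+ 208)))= 8945181 / 1580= 5661.51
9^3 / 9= 81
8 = 8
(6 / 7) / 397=6 / 2779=0.00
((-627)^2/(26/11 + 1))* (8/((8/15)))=64866285/37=1753142.84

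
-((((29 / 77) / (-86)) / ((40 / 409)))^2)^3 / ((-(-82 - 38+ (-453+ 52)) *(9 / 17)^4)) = -0.00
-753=-753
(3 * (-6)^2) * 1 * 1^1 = 108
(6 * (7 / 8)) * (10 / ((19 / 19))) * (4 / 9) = 70 / 3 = 23.33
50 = 50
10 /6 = 5 /3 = 1.67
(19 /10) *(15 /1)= 28.50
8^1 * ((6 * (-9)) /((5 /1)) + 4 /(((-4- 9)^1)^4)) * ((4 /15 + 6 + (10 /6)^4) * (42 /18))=-489098269072 /173508075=-2818.88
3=3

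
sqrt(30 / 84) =sqrt(70) / 14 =0.60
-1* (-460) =460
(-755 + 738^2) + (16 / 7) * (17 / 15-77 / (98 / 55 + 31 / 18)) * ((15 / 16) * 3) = 13204003156 / 24283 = 543755.02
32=32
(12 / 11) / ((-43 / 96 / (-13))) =14976 / 473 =31.66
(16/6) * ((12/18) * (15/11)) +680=22520/33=682.42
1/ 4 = 0.25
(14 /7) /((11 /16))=32 /11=2.91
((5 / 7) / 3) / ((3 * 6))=5 / 378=0.01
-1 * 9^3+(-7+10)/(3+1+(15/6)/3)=-21123/29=-728.38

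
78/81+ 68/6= 332/27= 12.30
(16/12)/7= 0.19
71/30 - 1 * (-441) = 13301/30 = 443.37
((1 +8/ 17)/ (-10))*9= -1.32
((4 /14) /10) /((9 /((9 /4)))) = 1 /140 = 0.01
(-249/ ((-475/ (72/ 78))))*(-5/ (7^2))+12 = 723192/ 60515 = 11.95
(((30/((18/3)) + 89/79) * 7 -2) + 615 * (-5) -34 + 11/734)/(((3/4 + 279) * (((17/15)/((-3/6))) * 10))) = 10465105/21628778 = 0.48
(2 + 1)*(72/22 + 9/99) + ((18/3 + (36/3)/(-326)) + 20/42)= 622415/37653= 16.53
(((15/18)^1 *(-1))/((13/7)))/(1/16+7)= -280/4407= -0.06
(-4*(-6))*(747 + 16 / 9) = 53912 / 3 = 17970.67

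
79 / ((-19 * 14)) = -79 / 266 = -0.30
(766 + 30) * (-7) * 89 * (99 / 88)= -557896.50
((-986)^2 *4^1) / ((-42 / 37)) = -71942504 / 21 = -3425833.52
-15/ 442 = -0.03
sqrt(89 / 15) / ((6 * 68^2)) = sqrt(1335) / 416160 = 0.00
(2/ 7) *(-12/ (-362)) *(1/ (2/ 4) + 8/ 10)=24/ 905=0.03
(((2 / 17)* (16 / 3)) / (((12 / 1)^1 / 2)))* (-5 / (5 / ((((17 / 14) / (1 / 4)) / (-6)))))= 16 / 189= 0.08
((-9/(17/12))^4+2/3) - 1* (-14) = 411821612/250563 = 1643.59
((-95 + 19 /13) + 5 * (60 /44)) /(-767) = 12401 /109681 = 0.11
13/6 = 2.17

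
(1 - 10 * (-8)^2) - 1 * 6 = -645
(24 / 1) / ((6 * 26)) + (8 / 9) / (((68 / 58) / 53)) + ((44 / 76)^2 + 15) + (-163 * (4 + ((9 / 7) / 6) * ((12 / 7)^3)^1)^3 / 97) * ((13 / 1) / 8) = -291343328790231208994 / 964029223941742413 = -302.21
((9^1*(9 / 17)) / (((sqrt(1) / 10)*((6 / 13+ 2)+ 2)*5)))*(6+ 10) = 16848 / 493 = 34.17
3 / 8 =0.38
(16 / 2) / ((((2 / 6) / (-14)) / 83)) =-27888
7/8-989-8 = -7969/8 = -996.12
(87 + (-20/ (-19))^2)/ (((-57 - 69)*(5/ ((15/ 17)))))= -1871/ 15162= -0.12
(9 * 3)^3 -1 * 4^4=19427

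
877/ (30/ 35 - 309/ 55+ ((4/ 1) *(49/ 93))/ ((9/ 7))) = -282608865/ 1006001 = -280.92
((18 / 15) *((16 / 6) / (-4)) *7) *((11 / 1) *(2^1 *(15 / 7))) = -264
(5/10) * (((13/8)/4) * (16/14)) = 13/56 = 0.23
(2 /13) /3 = 2 /39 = 0.05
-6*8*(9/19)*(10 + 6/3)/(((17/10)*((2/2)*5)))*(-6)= 192.59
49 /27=1.81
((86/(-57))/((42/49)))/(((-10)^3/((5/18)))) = 301/615600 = 0.00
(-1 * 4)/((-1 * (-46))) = -2/23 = -0.09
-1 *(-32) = 32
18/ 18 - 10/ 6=-2/ 3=-0.67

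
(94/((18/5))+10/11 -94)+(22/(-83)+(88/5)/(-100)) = -67.42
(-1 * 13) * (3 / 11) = -39 / 11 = -3.55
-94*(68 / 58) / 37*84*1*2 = -536928 / 1073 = -500.40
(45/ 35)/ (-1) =-9/ 7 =-1.29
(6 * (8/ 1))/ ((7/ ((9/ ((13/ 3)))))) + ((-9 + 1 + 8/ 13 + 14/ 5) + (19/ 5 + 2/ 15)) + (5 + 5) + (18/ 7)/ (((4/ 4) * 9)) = 2507/ 105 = 23.88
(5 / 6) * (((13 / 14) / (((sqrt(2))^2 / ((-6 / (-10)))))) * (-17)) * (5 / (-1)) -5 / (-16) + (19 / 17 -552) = -1010715 / 1904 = -530.84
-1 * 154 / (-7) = 22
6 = 6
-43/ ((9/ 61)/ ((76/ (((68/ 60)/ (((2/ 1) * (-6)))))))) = 3986960/ 17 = 234527.06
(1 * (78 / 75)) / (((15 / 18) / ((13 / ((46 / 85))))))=17238 / 575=29.98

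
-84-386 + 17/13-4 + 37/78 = -36833/78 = -472.22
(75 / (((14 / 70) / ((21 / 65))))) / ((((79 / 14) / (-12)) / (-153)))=40483800 / 1027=39419.47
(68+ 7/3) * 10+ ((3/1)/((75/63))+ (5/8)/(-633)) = 29786969/42200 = 705.85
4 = 4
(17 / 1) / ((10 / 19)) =323 / 10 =32.30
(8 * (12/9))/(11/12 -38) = -0.29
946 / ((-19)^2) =946 / 361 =2.62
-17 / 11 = -1.55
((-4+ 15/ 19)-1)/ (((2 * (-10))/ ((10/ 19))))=40/ 361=0.11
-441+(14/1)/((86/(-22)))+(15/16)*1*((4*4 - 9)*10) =-130361/344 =-378.96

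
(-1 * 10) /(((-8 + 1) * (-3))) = -10 /21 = -0.48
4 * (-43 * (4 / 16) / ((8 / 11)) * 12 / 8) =-1419 / 16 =-88.69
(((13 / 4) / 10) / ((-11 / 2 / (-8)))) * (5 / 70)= 13 / 385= 0.03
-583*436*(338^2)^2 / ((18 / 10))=-16587916840763840 / 9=-1843101871195982.22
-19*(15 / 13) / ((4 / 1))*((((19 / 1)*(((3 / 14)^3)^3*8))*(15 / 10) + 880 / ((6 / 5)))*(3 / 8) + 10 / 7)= -3255444037881405 / 2148748865536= -1515.04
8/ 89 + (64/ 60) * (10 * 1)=2872/ 267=10.76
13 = 13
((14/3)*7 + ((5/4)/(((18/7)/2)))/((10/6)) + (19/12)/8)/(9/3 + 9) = 3211/1152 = 2.79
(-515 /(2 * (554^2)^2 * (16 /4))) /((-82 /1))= 515 /61793514772736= 0.00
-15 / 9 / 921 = -5 / 2763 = -0.00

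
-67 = -67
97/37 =2.62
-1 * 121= -121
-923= -923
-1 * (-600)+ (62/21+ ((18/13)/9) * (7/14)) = 164627/273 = 603.03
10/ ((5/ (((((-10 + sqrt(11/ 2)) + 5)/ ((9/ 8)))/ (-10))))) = 8/ 9 - 4 * sqrt(22)/ 45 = 0.47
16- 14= 2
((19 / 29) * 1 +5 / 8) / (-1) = -297 / 232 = -1.28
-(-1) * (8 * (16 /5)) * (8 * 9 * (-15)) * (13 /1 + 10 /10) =-387072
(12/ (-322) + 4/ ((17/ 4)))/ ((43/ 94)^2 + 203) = 21860264/ 4914439509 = 0.00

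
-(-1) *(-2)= -2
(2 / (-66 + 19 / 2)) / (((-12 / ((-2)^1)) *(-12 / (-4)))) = -2 / 1017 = -0.00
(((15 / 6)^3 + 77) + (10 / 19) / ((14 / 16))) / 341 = 99193 / 362824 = 0.27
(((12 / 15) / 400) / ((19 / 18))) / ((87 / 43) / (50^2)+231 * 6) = 1290 / 943635551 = 0.00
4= 4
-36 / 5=-7.20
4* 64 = 256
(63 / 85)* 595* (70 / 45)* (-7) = -4802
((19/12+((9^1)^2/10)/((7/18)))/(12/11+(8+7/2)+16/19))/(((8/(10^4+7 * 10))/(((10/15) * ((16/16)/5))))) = 280.02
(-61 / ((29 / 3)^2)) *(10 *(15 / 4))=-41175 / 1682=-24.48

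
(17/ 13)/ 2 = 17/ 26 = 0.65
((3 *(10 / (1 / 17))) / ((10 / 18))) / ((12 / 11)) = 1683 / 2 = 841.50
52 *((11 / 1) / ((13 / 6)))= 264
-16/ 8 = -2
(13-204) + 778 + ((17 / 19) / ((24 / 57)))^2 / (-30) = 1126751 / 1920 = 586.85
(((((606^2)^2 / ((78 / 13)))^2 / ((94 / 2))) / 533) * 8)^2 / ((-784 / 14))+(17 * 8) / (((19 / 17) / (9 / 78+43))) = -2041958785472578405803422232963864919667932 / 4392868207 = -464834975522082264418688100000000.00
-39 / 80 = -0.49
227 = 227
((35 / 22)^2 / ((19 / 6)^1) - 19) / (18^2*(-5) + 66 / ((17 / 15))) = 0.01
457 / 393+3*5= 6352 / 393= 16.16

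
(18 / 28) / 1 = 9 / 14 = 0.64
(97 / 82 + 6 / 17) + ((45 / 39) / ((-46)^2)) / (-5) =29445223 / 19173076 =1.54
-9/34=-0.26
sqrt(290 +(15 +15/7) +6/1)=4*sqrt(959)/7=17.70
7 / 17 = 0.41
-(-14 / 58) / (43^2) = 7 / 53621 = 0.00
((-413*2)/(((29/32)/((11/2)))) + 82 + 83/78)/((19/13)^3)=-1884592853/1193466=-1579.09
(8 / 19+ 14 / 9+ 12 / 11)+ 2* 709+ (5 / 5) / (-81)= 24057043 / 16929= 1421.06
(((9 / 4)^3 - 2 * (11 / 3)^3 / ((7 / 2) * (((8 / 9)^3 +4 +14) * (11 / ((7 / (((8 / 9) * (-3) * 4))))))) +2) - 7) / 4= 2827357 / 1745152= 1.62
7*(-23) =-161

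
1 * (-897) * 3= -2691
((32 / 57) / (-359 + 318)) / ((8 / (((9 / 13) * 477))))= -5724 / 10127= -0.57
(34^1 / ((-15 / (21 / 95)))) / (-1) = 238 / 475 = 0.50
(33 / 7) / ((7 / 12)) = 396 / 49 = 8.08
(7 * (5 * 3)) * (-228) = -23940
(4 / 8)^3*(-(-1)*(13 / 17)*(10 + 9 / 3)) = 169 / 136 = 1.24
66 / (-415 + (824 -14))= 66 / 395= 0.17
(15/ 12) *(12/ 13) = 15/ 13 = 1.15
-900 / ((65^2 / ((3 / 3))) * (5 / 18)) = -648 / 845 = -0.77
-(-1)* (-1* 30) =-30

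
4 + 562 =566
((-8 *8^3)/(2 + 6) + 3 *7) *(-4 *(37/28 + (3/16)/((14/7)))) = 155647/56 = 2779.41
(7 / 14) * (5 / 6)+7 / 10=67 / 60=1.12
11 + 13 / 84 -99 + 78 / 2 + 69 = 1693 / 84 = 20.15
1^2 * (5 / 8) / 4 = 5 / 32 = 0.16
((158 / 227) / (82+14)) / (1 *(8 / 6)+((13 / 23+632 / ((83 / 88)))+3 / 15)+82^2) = 0.00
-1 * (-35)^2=-1225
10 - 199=-189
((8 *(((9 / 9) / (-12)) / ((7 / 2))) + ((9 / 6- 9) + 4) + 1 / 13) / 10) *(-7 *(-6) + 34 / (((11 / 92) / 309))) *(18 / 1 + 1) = -6041742303 / 10010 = -603570.66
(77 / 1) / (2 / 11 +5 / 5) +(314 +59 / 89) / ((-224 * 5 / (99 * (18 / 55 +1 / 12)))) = 278518871 / 5183360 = 53.73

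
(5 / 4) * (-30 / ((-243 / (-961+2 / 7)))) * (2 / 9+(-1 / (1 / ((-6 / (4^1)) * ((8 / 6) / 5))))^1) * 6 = -134500 / 243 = -553.50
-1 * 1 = -1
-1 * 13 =-13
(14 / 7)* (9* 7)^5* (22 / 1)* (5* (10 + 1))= 2401696434060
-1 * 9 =-9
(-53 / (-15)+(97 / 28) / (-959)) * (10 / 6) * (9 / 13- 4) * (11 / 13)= -672464573 / 40841892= -16.47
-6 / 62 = -3 / 31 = -0.10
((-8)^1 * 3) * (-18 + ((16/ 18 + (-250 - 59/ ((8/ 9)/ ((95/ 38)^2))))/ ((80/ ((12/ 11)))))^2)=-28535726761/ 18585600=-1535.37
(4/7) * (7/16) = 1/4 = 0.25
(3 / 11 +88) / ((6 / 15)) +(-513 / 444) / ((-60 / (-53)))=7152169 / 32560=219.66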